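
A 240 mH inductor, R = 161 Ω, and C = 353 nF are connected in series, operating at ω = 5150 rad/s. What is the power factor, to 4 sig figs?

X_L = ωL = 1236 Ω
X_C = 1/(ωC) = 550.1 Ω
Net reactance X = X_L − X_C = 685.9 Ω
Z = 161.0 + j685.9 Ω
|Z| = √(161.0² + 685.9²) = 704.6 Ω
∠Z = arctan(685.9/161.0) = 76.79°
cos φ = cos(76.79°) = 0.2285

0.2285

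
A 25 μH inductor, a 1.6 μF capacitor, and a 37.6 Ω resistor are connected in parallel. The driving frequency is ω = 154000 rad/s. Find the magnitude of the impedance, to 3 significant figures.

33.6 Ω

X_L = ωL = 3.85 Ω
X_C = 1/(ωC) = 4.06 Ω
Parallel: admittances add. Y = 1/R + 1/(jωL) + jωC
Y = (0.0266 − j0.0133) S
|Y| = 0.0298 S → |Z| = 1/|Y| = 33.6 Ω, ∠Z = −∠Y = 26.6°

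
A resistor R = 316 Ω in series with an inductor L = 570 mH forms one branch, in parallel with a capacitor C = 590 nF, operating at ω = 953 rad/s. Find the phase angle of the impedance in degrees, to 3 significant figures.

45.5°

X_L = ωL = 543 Ω
X_C = 1/(ωC) = 1780 Ω
Branch 1 (R+jX_L): Z₁ = 316 + j543 Ω, |Z₁| = 628 Ω
Branch 2 (−jX_C): Z₂ = −j1780 Ω
Parallel: Z = Z₁Z₂/(Z₁+Z₂), |Z| = 877 Ω, ∠Z = 45.5°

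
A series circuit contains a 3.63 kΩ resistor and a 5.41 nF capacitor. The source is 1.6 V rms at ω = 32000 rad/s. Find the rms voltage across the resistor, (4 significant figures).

X_C = 1/(ωC) = 5776 Ω
Z = 3630 − j5776 Ω
|Z| = √(3630² + 5776²) = 6822 Ω
I = V/|Z| = 234.5 μA
V_R = I·|Z_R| = 0.0002345 × 3630 = 0.8513 V

0.8513 V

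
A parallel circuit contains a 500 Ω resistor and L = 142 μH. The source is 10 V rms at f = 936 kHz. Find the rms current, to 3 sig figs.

ω = 2πf = 5.881e+06 rad/s
X_L = ωL = 835 Ω
Parallel: admittances add. Y = 1/R + 1/(jωL)
Y = (0.00200 − j0.00120) S
|Y| = 0.00233 S → |Z| = 1/|Y| = 429 Ω, ∠Z = −∠Y = 30.9°
I = V/|Z| = 10/429 = 23.3 mA

23.3 mA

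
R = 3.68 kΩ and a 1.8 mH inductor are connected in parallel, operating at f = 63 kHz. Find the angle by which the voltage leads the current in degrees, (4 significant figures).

79.04°

ω = 2πf = 395800 rad/s
X_L = ωL = 712.5 Ω
Parallel: admittances add. Y = 1/R + 1/(jωL)
Y = (0.0002717 − j0.001403) S
|Y| = 0.001430 S → |Z| = 1/|Y| = 699.5 Ω, ∠Z = −∠Y = 79.04°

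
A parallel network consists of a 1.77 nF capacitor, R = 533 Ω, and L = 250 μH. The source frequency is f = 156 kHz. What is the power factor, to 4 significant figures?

ω = 2πf = 980200 rad/s
X_L = ωL = 245.0 Ω
X_C = 1/(ωC) = 576.4 Ω
Parallel: admittances add. Y = 1/R + 1/(jωL) + jωC
Y = (0.001876 − j0.002346) S
|Y| = 0.003004 S → |Z| = 1/|Y| = 332.9 Ω, ∠Z = −∠Y = 51.35°
cos φ = cos(51.35°) = 0.6246

0.6246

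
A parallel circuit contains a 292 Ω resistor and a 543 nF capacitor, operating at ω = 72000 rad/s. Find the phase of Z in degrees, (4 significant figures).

-84.99°

X_C = 1/(ωC) = 25.58 Ω
Parallel: admittances add. Y = 1/R + jωC
Y = (0.003425 + j0.03910) S
|Y| = 0.03925 S → |Z| = 1/|Y| = 25.48 Ω, ∠Z = −∠Y = -84.99°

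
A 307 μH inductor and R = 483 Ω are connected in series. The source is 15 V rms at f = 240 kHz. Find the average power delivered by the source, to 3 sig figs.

ω = 2πf = 1.508e+06 rad/s
X_L = ωL = 463 Ω
Z = 483 + j463 Ω
|Z| = √(483² + 463²) = 669 Ω
∠Z = arctan(463/483) = 43.8°
I = V/|Z| = 22.4 mA
P = VI cos φ = 15 × 0.0224 × cos(43.8°) = 243 mW

243 mW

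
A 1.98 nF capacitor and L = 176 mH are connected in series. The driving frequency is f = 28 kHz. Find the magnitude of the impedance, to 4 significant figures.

28090 Ω

ω = 2πf = 175900 rad/s
X_L = ωL = 30960 Ω
X_C = 1/(ωC) = 2871 Ω
Net reactance X = X_L − X_C = 28090 Ω
Z = j28090 Ω
|Z| = √(0² + 28090²) = 28090 Ω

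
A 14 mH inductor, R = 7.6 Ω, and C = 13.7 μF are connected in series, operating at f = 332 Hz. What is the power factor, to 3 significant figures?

0.796

ω = 2πf = 2086 rad/s
X_L = ωL = 29.2 Ω
X_C = 1/(ωC) = 35.0 Ω
Net reactance X = X_L − X_C = -5.79 Ω
Z = 7.60 − j5.79 Ω
|Z| = √(7.60² + 5.79²) = 9.55 Ω
∠Z = arctan(-5.79/7.60) = -37.3°
cos φ = cos(-37.3°) = 0.796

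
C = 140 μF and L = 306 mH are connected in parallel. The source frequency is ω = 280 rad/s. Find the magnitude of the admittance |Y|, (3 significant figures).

27.5 mS

X_L = ωL = 85.7 Ω
X_C = 1/(ωC) = 25.5 Ω
Parallel: admittances add. Y = 1/(jωL) + jωC
Y = (0 + j0.0275) S
|Y| = 0.0275 S → |Z| = 1/|Y| = 36.3 Ω, ∠Z = −∠Y = -90.0°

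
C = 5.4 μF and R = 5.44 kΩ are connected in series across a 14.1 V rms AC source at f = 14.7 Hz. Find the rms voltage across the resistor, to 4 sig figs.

ω = 2πf = 92.36 rad/s
X_C = 1/(ωC) = 2005 Ω
Z = 5440 − j2005 Ω
|Z| = √(5440² + 2005²) = 5798 Ω
I = V/|Z| = 2.432 mA
V_R = I·|Z_R| = 0.002432 × 5440 = 13.23 V

13.23 V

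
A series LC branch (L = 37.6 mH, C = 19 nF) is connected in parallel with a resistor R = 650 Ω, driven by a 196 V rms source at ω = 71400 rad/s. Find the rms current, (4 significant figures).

317.9 mA

X_L = ωL = 2685 Ω
X_C = 1/(ωC) = 737.1 Ω
Branch 1: Z₁ = R = 650.0 Ω
Branch 2 (series LC): Z₂ = j(X_L − X_C) = j1948 Ω
Parallel: Z = Z₁Z₂/(Z₁+Z₂), |Z| = 616.6 Ω, ∠Z = 18.46°
I = V/|Z| = 196/616.6 = 317.9 mA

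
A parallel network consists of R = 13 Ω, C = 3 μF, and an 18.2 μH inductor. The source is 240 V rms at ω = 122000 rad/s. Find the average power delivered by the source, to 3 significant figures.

X_L = ωL = 2.22 Ω
X_C = 1/(ωC) = 2.73 Ω
Parallel: admittances add. Y = 1/R + 1/(jωL) + jωC
Y = (0.0769 − j0.0844) S
|Y| = 0.114 S → |Z| = 1/|Y| = 8.76 Ω, ∠Z = −∠Y = 47.6°
I = V/|Z| = 27.4 A
P = VI cos φ = 240 × 27.4 × cos(47.6°) = 4.43 kW

4.43 kW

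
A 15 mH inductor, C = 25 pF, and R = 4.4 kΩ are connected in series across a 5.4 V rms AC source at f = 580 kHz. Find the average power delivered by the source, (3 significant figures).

ω = 2πf = 3.644e+06 rad/s
X_L = ωL = 54700 Ω
X_C = 1/(ωC) = 11000 Ω
Net reactance X = X_L − X_C = 43700 Ω
Z = 4400 + j43700 Ω
|Z| = √(4400² + 43700²) = 43900 Ω
∠Z = arctan(43700/4400) = 84.2°
I = V/|Z| = 123 μA
P = VI cos φ = 5.4 × 0.000123 × cos(84.2°) = 66.5 μW

66.5 μW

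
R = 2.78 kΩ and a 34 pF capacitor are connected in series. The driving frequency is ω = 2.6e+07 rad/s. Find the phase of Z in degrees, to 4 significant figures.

X_C = 1/(ωC) = 1131 Ω
Z = 2780 − j1131 Ω
|Z| = √(2780² + 1131²) = 3001 Ω
∠Z = arctan(-1131/2780) = -22.14°

-22.14°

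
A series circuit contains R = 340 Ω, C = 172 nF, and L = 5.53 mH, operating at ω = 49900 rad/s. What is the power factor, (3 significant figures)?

0.905

X_L = ωL = 276 Ω
X_C = 1/(ωC) = 117 Ω
Net reactance X = X_L − X_C = 159 Ω
Z = 340 + j159 Ω
|Z| = √(340² + 159²) = 376 Ω
∠Z = arctan(159/340) = 25.1°
cos φ = cos(25.1°) = 0.905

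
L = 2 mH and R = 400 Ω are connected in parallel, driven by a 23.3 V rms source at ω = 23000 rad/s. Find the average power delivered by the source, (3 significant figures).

X_L = ωL = 46.0 Ω
Parallel: admittances add. Y = 1/R + 1/(jωL)
Y = (0.00250 − j0.0217) S
|Y| = 0.0219 S → |Z| = 1/|Y| = 45.7 Ω, ∠Z = −∠Y = 83.4°
I = V/|Z| = 510 mA
P = VI cos φ = 23.3 × 0.510 × cos(83.4°) = 1.36 W

1.36 W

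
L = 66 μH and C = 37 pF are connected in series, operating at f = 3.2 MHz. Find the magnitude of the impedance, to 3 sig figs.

17.2 Ω

ω = 2πf = 2.011e+07 rad/s
X_L = ωL = 1330 Ω
X_C = 1/(ωC) = 1340 Ω
Net reactance X = X_L − X_C = -17.2 Ω
Z = − j17.2 Ω
|Z| = √(0² + 17.2²) = 17.2 Ω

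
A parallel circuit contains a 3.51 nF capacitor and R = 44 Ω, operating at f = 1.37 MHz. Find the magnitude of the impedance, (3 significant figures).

26.4 Ω

ω = 2πf = 8.608e+06 rad/s
X_C = 1/(ωC) = 33.1 Ω
Parallel: admittances add. Y = 1/R + jωC
Y = (0.0227 + j0.0302) S
|Y| = 0.0378 S → |Z| = 1/|Y| = 26.4 Ω, ∠Z = −∠Y = -53.0°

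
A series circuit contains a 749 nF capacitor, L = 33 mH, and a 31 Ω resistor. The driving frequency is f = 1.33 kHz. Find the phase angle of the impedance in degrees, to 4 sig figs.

ω = 2πf = 8357 rad/s
X_L = ωL = 275.8 Ω
X_C = 1/(ωC) = 159.8 Ω
Net reactance X = X_L − X_C = 116.0 Ω
Z = 31.00 + j116.0 Ω
|Z| = √(31.00² + 116.0²) = 120.1 Ω
∠Z = arctan(116.0/31.00) = 75.04°

75.04°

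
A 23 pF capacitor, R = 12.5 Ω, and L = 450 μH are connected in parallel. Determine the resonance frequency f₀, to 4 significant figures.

ω₀ = 1/√(LC) = 1/√(0.00045 × 2.3e-11) = 9.829e+06 rad/s
f₀ = ω₀/(2π) = 1.564 MHz

1.564 MHz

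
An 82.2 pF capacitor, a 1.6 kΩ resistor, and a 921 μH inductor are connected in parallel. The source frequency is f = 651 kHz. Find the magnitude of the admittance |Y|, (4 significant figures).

ω = 2πf = 4.09e+06 rad/s
X_L = ωL = 3767 Ω
X_C = 1/(ωC) = 2974 Ω
Parallel: admittances add. Y = 1/R + 1/(jωL) + jωC
Y = (0.0006250 + j7.078e-05) S
|Y| = 0.0006290 S → |Z| = 1/|Y| = 1590 Ω, ∠Z = −∠Y = -6.461°

629.0 μS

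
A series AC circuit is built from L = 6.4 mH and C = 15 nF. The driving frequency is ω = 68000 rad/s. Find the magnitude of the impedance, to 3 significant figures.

545 Ω

X_L = ωL = 435 Ω
X_C = 1/(ωC) = 980 Ω
Net reactance X = X_L − X_C = -545 Ω
Z = − j545 Ω
|Z| = √(0² + 545²) = 545 Ω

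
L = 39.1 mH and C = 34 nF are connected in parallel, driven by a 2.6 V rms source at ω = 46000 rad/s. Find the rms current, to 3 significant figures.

X_L = ωL = 1800 Ω
X_C = 1/(ωC) = 639 Ω
Parallel: admittances add. Y = 1/(jωL) + jωC
Y = (0 + j0.00101) S
|Y| = 0.00101 S → |Z| = 1/|Y| = 992 Ω, ∠Z = −∠Y = -90.0°
I = V/|Z| = 2.6/992 = 2.62 mA

2.62 mA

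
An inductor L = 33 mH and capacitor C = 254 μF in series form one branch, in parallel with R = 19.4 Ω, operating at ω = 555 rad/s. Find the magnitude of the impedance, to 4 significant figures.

X_L = ωL = 18.32 Ω
X_C = 1/(ωC) = 7.094 Ω
Branch 1: Z₁ = R = 19.40 Ω
Branch 2 (series LC): Z₂ = j(X_L − X_C) = j11.22 Ω
Parallel: Z = Z₁Z₂/(Z₁+Z₂), |Z| = 9.713 Ω, ∠Z = 59.95°

9.713 Ω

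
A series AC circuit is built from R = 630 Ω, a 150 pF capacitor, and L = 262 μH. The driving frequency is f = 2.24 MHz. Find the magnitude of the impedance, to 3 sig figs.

3270 Ω

ω = 2πf = 1.407e+07 rad/s
X_L = ωL = 3690 Ω
X_C = 1/(ωC) = 474 Ω
Net reactance X = X_L − X_C = 3210 Ω
Z = 630 + j3210 Ω
|Z| = √(630² + 3210²) = 3270 Ω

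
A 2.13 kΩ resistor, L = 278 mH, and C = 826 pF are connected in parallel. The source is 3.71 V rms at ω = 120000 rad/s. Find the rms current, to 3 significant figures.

X_L = ωL = 33400 Ω
X_C = 1/(ωC) = 10100 Ω
Parallel: admittances add. Y = 1/R + 1/(jωL) + jωC
Y = (0.000469 + j6.91e-05) S
|Y| = 0.000475 S → |Z| = 1/|Y| = 2110 Ω, ∠Z = −∠Y = -8.38°
I = V/|Z| = 3.71/2110 = 1.76 mA

1.76 mA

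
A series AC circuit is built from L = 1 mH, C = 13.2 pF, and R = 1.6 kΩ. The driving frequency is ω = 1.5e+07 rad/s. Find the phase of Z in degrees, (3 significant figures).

80.9°

X_L = ωL = 15000 Ω
X_C = 1/(ωC) = 5050 Ω
Net reactance X = X_L − X_C = 9950 Ω
Z = 1600 + j9950 Ω
|Z| = √(1600² + 9950²) = 10100 Ω
∠Z = arctan(9950/1600) = 80.9°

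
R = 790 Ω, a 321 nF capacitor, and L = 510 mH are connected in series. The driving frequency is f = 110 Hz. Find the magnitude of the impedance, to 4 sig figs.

ω = 2πf = 691.2 rad/s
X_L = ωL = 352.5 Ω
X_C = 1/(ωC) = 4507 Ω
Net reactance X = X_L − X_C = -4155 Ω
Z = 790.0 − j4155 Ω
|Z| = √(790.0² + 4155²) = 4229 Ω

4229 Ω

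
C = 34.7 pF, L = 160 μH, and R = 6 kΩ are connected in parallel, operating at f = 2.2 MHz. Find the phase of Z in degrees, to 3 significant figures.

-9.37°

ω = 2πf = 1.382e+07 rad/s
X_L = ωL = 2210 Ω
X_C = 1/(ωC) = 2080 Ω
Parallel: admittances add. Y = 1/R + 1/(jωL) + jωC
Y = (0.000167 + j2.75e-05) S
|Y| = 0.000169 S → |Z| = 1/|Y| = 5920 Ω, ∠Z = −∠Y = -9.37°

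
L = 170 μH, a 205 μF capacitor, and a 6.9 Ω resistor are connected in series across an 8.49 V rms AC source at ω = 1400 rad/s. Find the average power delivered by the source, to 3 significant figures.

8.55 W

X_L = ωL = 0.238 Ω
X_C = 1/(ωC) = 3.48 Ω
Net reactance X = X_L − X_C = -3.25 Ω
Z = 6.90 − j3.25 Ω
|Z| = √(6.90² + 3.25²) = 7.63 Ω
∠Z = arctan(-3.25/6.90) = -25.2°
I = V/|Z| = 1.11 A
P = VI cos φ = 8.49 × 1.11 × cos(-25.2°) = 8.55 W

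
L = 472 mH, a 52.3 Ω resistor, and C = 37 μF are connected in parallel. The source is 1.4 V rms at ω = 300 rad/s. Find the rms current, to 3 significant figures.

27.4 mA

X_L = ωL = 142 Ω
X_C = 1/(ωC) = 90.1 Ω
Parallel: admittances add. Y = 1/R + 1/(jωL) + jωC
Y = (0.0191 + j0.00404) S
|Y| = 0.0195 S → |Z| = 1/|Y| = 51.2 Ω, ∠Z = −∠Y = -11.9°
I = V/|Z| = 1.4/51.2 = 27.4 mA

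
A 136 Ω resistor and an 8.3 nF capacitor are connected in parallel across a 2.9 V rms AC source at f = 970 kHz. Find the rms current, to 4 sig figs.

ω = 2πf = 6.095e+06 rad/s
X_C = 1/(ωC) = 19.77 Ω
Parallel: admittances add. Y = 1/R + jωC
Y = (0.007353 + j0.05059) S
|Y| = 0.05112 S → |Z| = 1/|Y| = 19.56 Ω, ∠Z = −∠Y = -81.73°
I = V/|Z| = 2.9/19.56 = 148.2 mA

148.2 mA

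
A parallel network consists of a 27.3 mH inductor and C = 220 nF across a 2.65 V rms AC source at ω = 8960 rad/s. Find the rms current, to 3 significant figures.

5.61 mA

X_L = ωL = 245 Ω
X_C = 1/(ωC) = 507 Ω
Parallel: admittances add. Y = 1/(jωL) + jωC
Y = (0 − j0.00212) S
|Y| = 0.00212 S → |Z| = 1/|Y| = 472 Ω, ∠Z = −∠Y = 90.0°
I = V/|Z| = 2.65/472 = 5.61 mA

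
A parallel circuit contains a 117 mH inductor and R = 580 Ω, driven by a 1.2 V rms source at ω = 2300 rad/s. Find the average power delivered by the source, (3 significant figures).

X_L = ωL = 269 Ω
Parallel: admittances add. Y = 1/R + 1/(jωL)
Y = (0.00172 − j0.00372) S
|Y| = 0.00410 S → |Z| = 1/|Y| = 244 Ω, ∠Z = −∠Y = 65.1°
I = V/|Z| = 4.92 mA
P = VI cos φ = 1.2 × 0.00492 × cos(65.1°) = 2.48 mW

2.48 mW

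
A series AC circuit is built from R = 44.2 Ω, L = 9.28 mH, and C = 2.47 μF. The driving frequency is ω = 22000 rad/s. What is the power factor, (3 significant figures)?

X_L = ωL = 204 Ω
X_C = 1/(ωC) = 18.4 Ω
Net reactance X = X_L − X_C = 186 Ω
Z = 44.2 + j186 Ω
|Z| = √(44.2² + 186²) = 191 Ω
∠Z = arctan(186/44.2) = 76.6°
cos φ = cos(76.6°) = 0.231

0.231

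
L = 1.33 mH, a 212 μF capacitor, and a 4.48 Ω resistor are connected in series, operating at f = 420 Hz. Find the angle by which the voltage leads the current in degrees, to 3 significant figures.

ω = 2πf = 2639 rad/s
X_L = ωL = 3.51 Ω
X_C = 1/(ωC) = 1.79 Ω
Net reactance X = X_L − X_C = 1.72 Ω
Z = 4.48 + j1.72 Ω
|Z| = √(4.48² + 1.72²) = 4.80 Ω
∠Z = arctan(1.72/4.48) = 21.0°

21.0°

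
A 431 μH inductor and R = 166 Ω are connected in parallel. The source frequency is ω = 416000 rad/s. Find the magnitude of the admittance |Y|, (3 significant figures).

8.21 mS

X_L = ωL = 179 Ω
Parallel: admittances add. Y = 1/R + 1/(jωL)
Y = (0.00602 − j0.00558) S
|Y| = 0.00821 S → |Z| = 1/|Y| = 122 Ω, ∠Z = −∠Y = 42.8°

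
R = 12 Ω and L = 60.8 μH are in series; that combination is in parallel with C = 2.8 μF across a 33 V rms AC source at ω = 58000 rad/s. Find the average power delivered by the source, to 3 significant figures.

X_L = ωL = 3.53 Ω
X_C = 1/(ωC) = 6.16 Ω
Branch 1 (R+jX_L): Z₁ = 12.0 + j3.53 Ω, |Z₁| = 12.5 Ω
Branch 2 (−jX_C): Z₂ = −j6.16 Ω
Parallel: Z = Z₁Z₂/(Z₁+Z₂), |Z| = 6.27 Ω, ∠Z = -61.3°
I = V/|Z| = 5.26 A
P = VI cos φ = 33 × 5.26 × cos(-61.3°) = 83.5 W

83.5 W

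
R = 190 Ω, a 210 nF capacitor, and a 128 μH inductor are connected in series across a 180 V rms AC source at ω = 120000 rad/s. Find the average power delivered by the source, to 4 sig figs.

167.8 W

X_L = ωL = 15.36 Ω
X_C = 1/(ωC) = 39.68 Ω
Net reactance X = X_L − X_C = -24.32 Ω
Z = 190.0 − j24.32 Ω
|Z| = √(190.0² + 24.32²) = 191.6 Ω
∠Z = arctan(-24.32/190.0) = -7.295°
I = V/|Z| = 939.7 mA
P = VI cos φ = 180 × 0.9397 × cos(-7.295°) = 167.8 W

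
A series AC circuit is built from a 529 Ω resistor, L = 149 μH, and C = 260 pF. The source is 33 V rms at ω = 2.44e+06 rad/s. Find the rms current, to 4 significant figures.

24.94 mA

X_L = ωL = 363.6 Ω
X_C = 1/(ωC) = 1576 Ω
Net reactance X = X_L − X_C = -1213 Ω
Z = 529.0 − j1213 Ω
|Z| = √(529.0² + 1213²) = 1323 Ω
I = V/|Z| = 33/1323 = 24.94 mA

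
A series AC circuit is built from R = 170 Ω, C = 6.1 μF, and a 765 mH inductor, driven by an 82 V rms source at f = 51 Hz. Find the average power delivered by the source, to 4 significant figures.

ω = 2πf = 320.4 rad/s
X_L = ωL = 245.1 Ω
X_C = 1/(ωC) = 511.6 Ω
Net reactance X = X_L − X_C = -266.4 Ω
Z = 170.0 − j266.4 Ω
|Z| = √(170.0² + 266.4²) = 316.1 Ω
∠Z = arctan(-266.4/170.0) = -57.46°
I = V/|Z| = 259.4 mA
P = VI cos φ = 82 × 0.2594 × cos(-57.46°) = 11.44 W

11.44 W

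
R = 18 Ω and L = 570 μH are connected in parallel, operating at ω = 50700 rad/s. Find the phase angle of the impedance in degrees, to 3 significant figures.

X_L = ωL = 28.9 Ω
Parallel: admittances add. Y = 1/R + 1/(jωL)
Y = (0.0556 − j0.0346) S
|Y| = 0.0655 S → |Z| = 1/|Y| = 15.3 Ω, ∠Z = −∠Y = 31.9°

31.9°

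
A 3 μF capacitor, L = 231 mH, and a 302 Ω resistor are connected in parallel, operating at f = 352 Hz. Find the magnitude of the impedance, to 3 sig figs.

174 Ω

ω = 2πf = 2212 rad/s
X_L = ωL = 511 Ω
X_C = 1/(ωC) = 151 Ω
Parallel: admittances add. Y = 1/R + 1/(jωL) + jωC
Y = (0.00331 + j0.00468) S
|Y| = 0.00573 S → |Z| = 1/|Y| = 174 Ω, ∠Z = −∠Y = -54.7°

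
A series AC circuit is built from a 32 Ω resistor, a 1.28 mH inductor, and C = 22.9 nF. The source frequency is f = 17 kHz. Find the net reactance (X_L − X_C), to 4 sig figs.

-272.1 Ω

ω = 2πf = 106800 rad/s
X_L = ωL = 136.7 Ω
X_C = 1/(ωC) = 408.8 Ω
X = 136.7 − 408.8 = -272.1 Ω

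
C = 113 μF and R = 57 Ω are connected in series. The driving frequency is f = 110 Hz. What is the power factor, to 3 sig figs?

ω = 2πf = 691.2 rad/s
X_C = 1/(ωC) = 12.8 Ω
Z = 57.0 − j12.8 Ω
|Z| = √(57.0² + 12.8²) = 58.4 Ω
∠Z = arctan(-12.8/57.0) = -12.7°
cos φ = cos(-12.7°) = 0.976

0.976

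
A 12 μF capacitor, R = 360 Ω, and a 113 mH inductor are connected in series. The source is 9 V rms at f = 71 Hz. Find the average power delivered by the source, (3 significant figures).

ω = 2πf = 446.1 rad/s
X_L = ωL = 50.4 Ω
X_C = 1/(ωC) = 187 Ω
Net reactance X = X_L − X_C = -136 Ω
Z = 360 − j136 Ω
|Z| = √(360² + 136²) = 385 Ω
∠Z = arctan(-136/360) = -20.7°
I = V/|Z| = 23.4 mA
P = VI cos φ = 9 × 0.0234 × cos(-20.7°) = 197 mW

197 mW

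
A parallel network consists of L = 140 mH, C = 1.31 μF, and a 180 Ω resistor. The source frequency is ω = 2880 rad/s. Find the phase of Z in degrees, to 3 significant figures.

X_L = ωL = 403 Ω
X_C = 1/(ωC) = 265 Ω
Parallel: admittances add. Y = 1/R + 1/(jωL) + jωC
Y = (0.00556 + j0.00129) S
|Y| = 0.00570 S → |Z| = 1/|Y| = 175 Ω, ∠Z = −∠Y = -13.1°

-13.1°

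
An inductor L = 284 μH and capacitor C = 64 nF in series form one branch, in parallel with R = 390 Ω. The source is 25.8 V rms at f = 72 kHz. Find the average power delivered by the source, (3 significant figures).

1.71 W

ω = 2πf = 452400 rad/s
X_L = ωL = 128 Ω
X_C = 1/(ωC) = 34.5 Ω
Branch 1: Z₁ = R = 390 Ω
Branch 2 (series LC): Z₂ = j(X_L − X_C) = j93.9 Ω
Parallel: Z = Z₁Z₂/(Z₁+Z₂), |Z| = 91.3 Ω, ∠Z = 76.5°
I = V/|Z| = 282 mA
P = VI cos φ = 25.8 × 0.282 × cos(76.5°) = 1.71 W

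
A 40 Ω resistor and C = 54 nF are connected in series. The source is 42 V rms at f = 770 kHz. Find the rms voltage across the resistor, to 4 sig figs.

41.81 V

ω = 2πf = 4.838e+06 rad/s
X_C = 1/(ωC) = 3.828 Ω
Z = 40.00 − j3.828 Ω
|Z| = √(40.00² + 3.828²) = 40.18 Ω
I = V/|Z| = 1.045 A
V_R = I·|Z_R| = 1.045 × 40.00 = 41.81 V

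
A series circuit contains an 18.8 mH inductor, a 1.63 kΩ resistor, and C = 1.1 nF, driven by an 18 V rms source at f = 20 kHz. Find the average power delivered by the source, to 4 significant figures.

ω = 2πf = 125700 rad/s
X_L = ωL = 2362 Ω
X_C = 1/(ωC) = 7234 Ω
Net reactance X = X_L − X_C = -4872 Ω
Z = 1630 − j4872 Ω
|Z| = √(1630² + 4872²) = 5137 Ω
∠Z = arctan(-4872/1630) = -71.50°
I = V/|Z| = 3.504 mA
P = VI cos φ = 18 × 0.003504 × cos(-71.50°) = 20.01 mW

20.01 mW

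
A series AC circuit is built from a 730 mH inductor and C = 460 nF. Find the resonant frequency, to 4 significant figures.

ω₀ = 1/√(LC) = 1/√(0.73 × 4.6e-07) = 1726 rad/s
f₀ = ω₀/(2π) = 274.7 Hz

274.7 Hz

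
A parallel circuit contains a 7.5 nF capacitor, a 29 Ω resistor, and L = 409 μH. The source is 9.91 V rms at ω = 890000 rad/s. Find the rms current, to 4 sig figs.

343.9 mA

X_L = ωL = 364.0 Ω
X_C = 1/(ωC) = 149.8 Ω
Parallel: admittances add. Y = 1/R + 1/(jωL) + jωC
Y = (0.03448 + j0.003928) S
|Y| = 0.03471 S → |Z| = 1/|Y| = 28.81 Ω, ∠Z = −∠Y = -6.498°
I = V/|Z| = 9.91/28.81 = 343.9 mA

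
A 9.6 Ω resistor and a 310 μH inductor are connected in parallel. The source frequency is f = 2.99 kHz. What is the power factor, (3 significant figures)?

0.519

ω = 2πf = 18790 rad/s
X_L = ωL = 5.82 Ω
Parallel: admittances add. Y = 1/R + 1/(jωL)
Y = (0.104 − j0.172) S
|Y| = 0.201 S → |Z| = 1/|Y| = 4.98 Ω, ∠Z = −∠Y = 58.8°
cos φ = cos(58.8°) = 0.519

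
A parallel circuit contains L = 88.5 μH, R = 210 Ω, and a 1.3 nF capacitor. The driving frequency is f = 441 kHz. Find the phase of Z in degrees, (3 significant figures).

ω = 2πf = 2.771e+06 rad/s
X_L = ωL = 245 Ω
X_C = 1/(ωC) = 278 Ω
Parallel: admittances add. Y = 1/R + 1/(jωL) + jωC
Y = (0.00476 − j0.000476) S
|Y| = 0.00479 S → |Z| = 1/|Y| = 209 Ω, ∠Z = −∠Y = 5.71°

5.71°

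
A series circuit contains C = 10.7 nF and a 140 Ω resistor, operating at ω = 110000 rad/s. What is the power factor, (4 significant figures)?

X_C = 1/(ωC) = 849.6 Ω
Z = 140.0 − j849.6 Ω
|Z| = √(140.0² + 849.6²) = 861.1 Ω
∠Z = arctan(-849.6/140.0) = -80.64°
cos φ = cos(-80.64°) = 0.1626

0.1626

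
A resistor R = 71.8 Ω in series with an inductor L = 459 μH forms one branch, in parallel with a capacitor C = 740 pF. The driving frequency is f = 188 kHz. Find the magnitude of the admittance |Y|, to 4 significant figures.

ω = 2πf = 1.181e+06 rad/s
X_L = ωL = 542.2 Ω
X_C = 1/(ωC) = 1144 Ω
Branch 1 (R+jX_L): Z₁ = 71.80 + j542.2 Ω, |Z₁| = 546.9 Ω
Branch 2 (−jX_C): Z₂ = −j1144 Ω
Parallel: Z = Z₁Z₂/(Z₁+Z₂), |Z| = 1032 Ω, ∠Z = 75.65°
|Y| = 1/|Z| = 968.7 μS

968.7 μS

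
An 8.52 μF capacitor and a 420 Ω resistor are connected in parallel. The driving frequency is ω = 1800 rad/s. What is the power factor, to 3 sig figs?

X_C = 1/(ωC) = 65.2 Ω
Parallel: admittances add. Y = 1/R + jωC
Y = (0.00238 + j0.0153) S
|Y| = 0.0155 S → |Z| = 1/|Y| = 64.4 Ω, ∠Z = −∠Y = -81.2°
cos φ = cos(-81.2°) = 0.153

0.153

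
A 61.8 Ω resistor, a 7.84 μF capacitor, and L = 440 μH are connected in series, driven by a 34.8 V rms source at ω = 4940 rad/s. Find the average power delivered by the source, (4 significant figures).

17.09 W

X_L = ωL = 2.174 Ω
X_C = 1/(ωC) = 25.82 Ω
Net reactance X = X_L − X_C = -23.65 Ω
Z = 61.80 − j23.65 Ω
|Z| = √(61.80² + 23.65²) = 66.17 Ω
∠Z = arctan(-23.65/61.80) = -20.94°
I = V/|Z| = 525.9 mA
P = VI cos φ = 34.8 × 0.5259 × cos(-20.94°) = 17.09 W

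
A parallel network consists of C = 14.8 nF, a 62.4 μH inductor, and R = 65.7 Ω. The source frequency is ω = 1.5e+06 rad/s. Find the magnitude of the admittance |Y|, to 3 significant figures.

X_L = ωL = 93.6 Ω
X_C = 1/(ωC) = 45.0 Ω
Parallel: admittances add. Y = 1/R + 1/(jωL) + jωC
Y = (0.0152 + j0.0115) S
|Y| = 0.0191 S → |Z| = 1/|Y| = 52.4 Ω, ∠Z = −∠Y = -37.1°

19.1 mS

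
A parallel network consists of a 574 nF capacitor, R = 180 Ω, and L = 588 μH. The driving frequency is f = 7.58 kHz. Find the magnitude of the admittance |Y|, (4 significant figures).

ω = 2πf = 47630 rad/s
X_L = ωL = 28.00 Ω
X_C = 1/(ωC) = 36.58 Ω
Parallel: admittances add. Y = 1/R + 1/(jωL) + jωC
Y = (0.005556 − j0.008371) S
|Y| = 0.01005 S → |Z| = 1/|Y| = 99.53 Ω, ∠Z = −∠Y = 56.43°

10.05 mS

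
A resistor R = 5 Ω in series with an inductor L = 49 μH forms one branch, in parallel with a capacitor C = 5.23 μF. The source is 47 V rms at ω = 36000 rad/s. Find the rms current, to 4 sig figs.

10.23 A

X_L = ωL = 1.764 Ω
X_C = 1/(ωC) = 5.311 Ω
Branch 1 (R+jX_L): Z₁ = 5.000 + j1.764 Ω, |Z₁| = 5.302 Ω
Branch 2 (−jX_C): Z₂ = −j5.311 Ω
Parallel: Z = Z₁Z₂/(Z₁+Z₂), |Z| = 4.594 Ω, ∠Z = -35.21°
I = V/|Z| = 47/4.594 = 10.23 A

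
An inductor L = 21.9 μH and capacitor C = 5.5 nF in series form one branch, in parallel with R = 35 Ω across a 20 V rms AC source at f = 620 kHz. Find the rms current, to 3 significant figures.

ω = 2πf = 3.896e+06 rad/s
X_L = ωL = 85.3 Ω
X_C = 1/(ωC) = 46.7 Ω
Branch 1: Z₁ = R = 35.0 Ω
Branch 2 (series LC): Z₂ = j(X_L − X_C) = j38.6 Ω
Parallel: Z = Z₁Z₂/(Z₁+Z₂), |Z| = 25.9 Ω, ∠Z = 42.2°
I = V/|Z| = 20/25.9 = 771 mA

771 mA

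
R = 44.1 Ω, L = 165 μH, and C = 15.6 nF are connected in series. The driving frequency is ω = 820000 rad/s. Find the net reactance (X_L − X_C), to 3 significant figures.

X_L = ωL = 135 Ω
X_C = 1/(ωC) = 78.2 Ω
X = 135 − 78.2 = 57.1 Ω

57.1 Ω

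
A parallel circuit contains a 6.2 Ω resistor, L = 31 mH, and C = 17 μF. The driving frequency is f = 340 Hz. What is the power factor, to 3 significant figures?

ω = 2πf = 2136 rad/s
X_L = ωL = 66.2 Ω
X_C = 1/(ωC) = 27.5 Ω
Parallel: admittances add. Y = 1/R + 1/(jωL) + jωC
Y = (0.161 + j0.0212) S
|Y| = 0.163 S → |Z| = 1/|Y| = 6.15 Ω, ∠Z = −∠Y = -7.49°
cos φ = cos(-7.49°) = 0.991

0.991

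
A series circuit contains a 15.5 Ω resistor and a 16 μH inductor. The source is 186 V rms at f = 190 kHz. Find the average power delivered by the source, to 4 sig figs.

886.2 W

ω = 2πf = 1.194e+06 rad/s
X_L = ωL = 19.10 Ω
Z = 15.50 + j19.10 Ω
|Z| = √(15.50² + 19.10²) = 24.60 Ω
∠Z = arctan(19.10/15.50) = 50.94°
I = V/|Z| = 7.561 A
P = VI cos φ = 186 × 7.561 × cos(50.94°) = 886.2 W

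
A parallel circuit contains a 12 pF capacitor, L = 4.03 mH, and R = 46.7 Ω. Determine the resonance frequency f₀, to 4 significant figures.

723.7 kHz

ω₀ = 1/√(LC) = 1/√(0.00403 × 1.2e-11) = 4.547e+06 rad/s
f₀ = ω₀/(2π) = 723.7 kHz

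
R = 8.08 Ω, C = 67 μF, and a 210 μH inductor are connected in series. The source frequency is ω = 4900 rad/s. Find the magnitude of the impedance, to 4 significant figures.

8.328 Ω

X_L = ωL = 1.029 Ω
X_C = 1/(ωC) = 3.046 Ω
Net reactance X = X_L − X_C = -2.017 Ω
Z = 8.080 − j2.017 Ω
|Z| = √(8.080² + 2.017²) = 8.328 Ω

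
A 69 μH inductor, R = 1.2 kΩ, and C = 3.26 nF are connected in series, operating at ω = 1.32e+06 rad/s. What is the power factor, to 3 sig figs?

X_L = ωL = 91.1 Ω
X_C = 1/(ωC) = 232 Ω
Net reactance X = X_L − X_C = -141 Ω
Z = 1200 − j141 Ω
|Z| = √(1200² + 141²) = 1210 Ω
∠Z = arctan(-141/1200) = -6.72°
cos φ = cos(-6.72°) = 0.993

0.993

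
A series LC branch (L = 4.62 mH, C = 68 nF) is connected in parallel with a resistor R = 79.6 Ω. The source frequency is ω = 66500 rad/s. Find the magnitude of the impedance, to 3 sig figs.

58.4 Ω

X_L = ωL = 307 Ω
X_C = 1/(ωC) = 221 Ω
Branch 1: Z₁ = R = 79.6 Ω
Branch 2 (series LC): Z₂ = j(X_L − X_C) = j86.1 Ω
Parallel: Z = Z₁Z₂/(Z₁+Z₂), |Z| = 58.4 Ω, ∠Z = 42.8°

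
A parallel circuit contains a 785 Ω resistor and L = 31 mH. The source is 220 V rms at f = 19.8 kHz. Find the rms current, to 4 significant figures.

ω = 2πf = 124400 rad/s
X_L = ωL = 3857 Ω
Parallel: admittances add. Y = 1/R + 1/(jωL)
Y = (0.001274 − j0.0002593) S
|Y| = 0.001300 S → |Z| = 1/|Y| = 769.2 Ω, ∠Z = −∠Y = 11.51°
I = V/|Z| = 220/769.2 = 286.0 mA

286.0 mA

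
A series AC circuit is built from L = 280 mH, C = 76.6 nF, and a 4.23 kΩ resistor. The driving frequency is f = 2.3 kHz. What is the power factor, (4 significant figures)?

ω = 2πf = 14450 rad/s
X_L = ωL = 4046 Ω
X_C = 1/(ωC) = 903.4 Ω
Net reactance X = X_L − X_C = 3143 Ω
Z = 4230 + j3143 Ω
|Z| = √(4230² + 3143²) = 5270 Ω
∠Z = arctan(3143/4230) = 36.61°
cos φ = cos(36.61°) = 0.8027

0.8027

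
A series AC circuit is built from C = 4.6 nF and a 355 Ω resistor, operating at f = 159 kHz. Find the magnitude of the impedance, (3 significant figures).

416 Ω

ω = 2πf = 999000 rad/s
X_C = 1/(ωC) = 218 Ω
Z = 355 − j218 Ω
|Z| = √(355² + 218²) = 416 Ω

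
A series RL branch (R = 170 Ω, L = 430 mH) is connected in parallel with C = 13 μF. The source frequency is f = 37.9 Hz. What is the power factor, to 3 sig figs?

0.993

ω = 2πf = 238.1 rad/s
X_L = ωL = 102 Ω
X_C = 1/(ωC) = 323 Ω
Branch 1 (R+jX_L): Z₁ = 170 + j102 Ω, |Z₁| = 198 Ω
Branch 2 (−jX_C): Z₂ = −j323 Ω
Parallel: Z = Z₁Z₂/(Z₁+Z₂), |Z| = 230 Ω, ∠Z = -6.55°
cos φ = cos(-6.55°) = 0.993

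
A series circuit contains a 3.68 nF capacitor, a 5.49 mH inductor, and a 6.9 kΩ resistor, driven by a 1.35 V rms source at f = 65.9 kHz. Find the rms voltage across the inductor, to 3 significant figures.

0.433 V

ω = 2πf = 414100 rad/s
X_L = ωL = 2270 Ω
X_C = 1/(ωC) = 656 Ω
Net reactance X = X_L − X_C = 1620 Ω
Z = 6900 + j1620 Ω
|Z| = √(6900² + 1620²) = 7090 Ω
I = V/|Z| = 190 μA
V_L = I·|Z_L| = 0.000190 × 2270 = 0.433 V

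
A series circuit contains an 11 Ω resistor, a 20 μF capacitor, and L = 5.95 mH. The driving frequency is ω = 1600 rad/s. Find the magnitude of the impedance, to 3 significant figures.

X_L = ωL = 9.52 Ω
X_C = 1/(ωC) = 31.2 Ω
Net reactance X = X_L − X_C = -21.7 Ω
Z = 11.0 − j21.7 Ω
|Z| = √(11.0² + 21.7²) = 24.4 Ω

24.4 Ω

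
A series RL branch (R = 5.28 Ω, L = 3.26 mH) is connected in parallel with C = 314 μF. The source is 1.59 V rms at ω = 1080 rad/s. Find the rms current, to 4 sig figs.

X_L = ωL = 3.521 Ω
X_C = 1/(ωC) = 2.949 Ω
Branch 1 (R+jX_L): Z₁ = 5.280 + j3.521 Ω, |Z₁| = 6.346 Ω
Branch 2 (−jX_C): Z₂ = −j2.949 Ω
Parallel: Z = Z₁Z₂/(Z₁+Z₂), |Z| = 3.524 Ω, ∠Z = -62.49°
I = V/|Z| = 1.59/3.524 = 451.2 mA

451.2 mA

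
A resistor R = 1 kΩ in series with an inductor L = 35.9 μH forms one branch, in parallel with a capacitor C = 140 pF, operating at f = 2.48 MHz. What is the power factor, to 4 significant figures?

0.3980

ω = 2πf = 1.558e+07 rad/s
X_L = ωL = 559.4 Ω
X_C = 1/(ωC) = 458.4 Ω
Branch 1 (R+jX_L): Z₁ = 1000 + j559.4 Ω, |Z₁| = 1146 Ω
Branch 2 (−jX_C): Z₂ = −j458.4 Ω
Parallel: Z = Z₁Z₂/(Z₁+Z₂), |Z| = 522.6 Ω, ∠Z = -66.54°
cos φ = cos(-66.54°) = 0.3980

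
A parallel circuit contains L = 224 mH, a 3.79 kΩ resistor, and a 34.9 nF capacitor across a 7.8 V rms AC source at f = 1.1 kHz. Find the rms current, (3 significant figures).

ω = 2πf = 6912 rad/s
X_L = ωL = 1550 Ω
X_C = 1/(ωC) = 4150 Ω
Parallel: admittances add. Y = 1/R + 1/(jωL) + jωC
Y = (0.000264 − j0.000405) S
|Y| = 0.000483 S → |Z| = 1/|Y| = 2070 Ω, ∠Z = −∠Y = 56.9°
I = V/|Z| = 7.8/2070 = 3.77 mA

3.77 mA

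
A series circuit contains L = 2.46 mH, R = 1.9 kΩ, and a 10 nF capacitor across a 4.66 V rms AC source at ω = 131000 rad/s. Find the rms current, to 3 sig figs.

X_L = ωL = 322 Ω
X_C = 1/(ωC) = 763 Ω
Net reactance X = X_L − X_C = -441 Ω
Z = 1900 − j441 Ω
|Z| = √(1900² + 441²) = 1950 Ω
I = V/|Z| = 4.66/1950 = 2.39 mA

2.39 mA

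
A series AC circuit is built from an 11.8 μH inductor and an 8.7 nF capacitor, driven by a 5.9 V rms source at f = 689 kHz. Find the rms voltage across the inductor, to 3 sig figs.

12.3 V

ω = 2πf = 4.329e+06 rad/s
X_L = ωL = 51.1 Ω
X_C = 1/(ωC) = 26.6 Ω
Net reactance X = X_L − X_C = 24.5 Ω
Z = j24.5 Ω
|Z| = √(0² + 24.5²) = 24.5 Ω
I = V/|Z| = 240 mA
V_L = I·|Z_L| = 0.240 × 51.1 = 12.3 V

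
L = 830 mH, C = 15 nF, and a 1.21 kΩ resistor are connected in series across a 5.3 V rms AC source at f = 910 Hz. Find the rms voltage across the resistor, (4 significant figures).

ω = 2πf = 5718 rad/s
X_L = ωL = 4746 Ω
X_C = 1/(ωC) = 11660 Ω
Net reactance X = X_L − X_C = -6914 Ω
Z = 1210 − j6914 Ω
|Z| = √(1210² + 6914²) = 7019 Ω
I = V/|Z| = 755.1 μA
V_R = I·|Z_R| = 0.0007551 × 1210 = 0.9137 V

0.9137 V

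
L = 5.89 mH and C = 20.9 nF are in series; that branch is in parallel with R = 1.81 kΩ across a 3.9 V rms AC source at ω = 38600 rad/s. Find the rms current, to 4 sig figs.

X_L = ωL = 227.4 Ω
X_C = 1/(ωC) = 1240 Ω
Branch 1: Z₁ = R = 1810 Ω
Branch 2 (series LC): Z₂ = j(X_L − X_C) = −j1012 Ω
Parallel: Z = Z₁Z₂/(Z₁+Z₂), |Z| = 883.4 Ω, ∠Z = -60.78°
I = V/|Z| = 3.9/883.4 = 4.415 mA

4.415 mA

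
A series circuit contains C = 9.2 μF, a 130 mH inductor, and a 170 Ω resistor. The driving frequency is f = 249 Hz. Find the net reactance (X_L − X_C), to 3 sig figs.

134 Ω

ω = 2πf = 1565 rad/s
X_L = ωL = 203 Ω
X_C = 1/(ωC) = 69.5 Ω
X = 203 − 69.5 = 134 Ω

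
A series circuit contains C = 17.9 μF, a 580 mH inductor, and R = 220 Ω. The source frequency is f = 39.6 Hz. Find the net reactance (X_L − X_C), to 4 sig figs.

-80.22 Ω

ω = 2πf = 248.8 rad/s
X_L = ωL = 144.3 Ω
X_C = 1/(ωC) = 224.5 Ω
X = 144.3 − 224.5 = -80.22 Ω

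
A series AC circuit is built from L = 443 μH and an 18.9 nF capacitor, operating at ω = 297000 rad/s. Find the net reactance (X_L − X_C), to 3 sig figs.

-46.6 Ω

X_L = ωL = 132 Ω
X_C = 1/(ωC) = 178 Ω
X = 132 − 178 = -46.6 Ω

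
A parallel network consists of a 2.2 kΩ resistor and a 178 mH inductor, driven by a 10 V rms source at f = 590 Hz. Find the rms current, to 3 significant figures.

15.8 mA

ω = 2πf = 3707 rad/s
X_L = ωL = 660 Ω
Parallel: admittances add. Y = 1/R + 1/(jωL)
Y = (0.000455 − j0.00152) S
|Y| = 0.00158 S → |Z| = 1/|Y| = 632 Ω, ∠Z = −∠Y = 73.3°
I = V/|Z| = 10/632 = 15.8 mA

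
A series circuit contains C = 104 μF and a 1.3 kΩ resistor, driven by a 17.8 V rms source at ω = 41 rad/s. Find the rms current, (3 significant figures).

X_C = 1/(ωC) = 235 Ω
Z = 1300 − j235 Ω
|Z| = √(1300² + 235²) = 1320 Ω
I = V/|Z| = 17.8/1320 = 13.5 mA

13.5 mA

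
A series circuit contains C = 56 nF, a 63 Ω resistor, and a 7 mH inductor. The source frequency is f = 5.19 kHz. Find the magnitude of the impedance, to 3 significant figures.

ω = 2πf = 32610 rad/s
X_L = ωL = 228 Ω
X_C = 1/(ωC) = 548 Ω
Net reactance X = X_L − X_C = -319 Ω
Z = 63.0 − j319 Ω
|Z| = √(63.0² + 319²) = 325 Ω

325 Ω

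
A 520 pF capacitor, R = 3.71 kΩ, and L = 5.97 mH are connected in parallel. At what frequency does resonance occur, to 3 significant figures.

90.3 kHz

ω₀ = 1/√(LC) = 1/√(0.00597 × 5.2e-10) = 567600 rad/s
f₀ = ω₀/(2π) = 90.3 kHz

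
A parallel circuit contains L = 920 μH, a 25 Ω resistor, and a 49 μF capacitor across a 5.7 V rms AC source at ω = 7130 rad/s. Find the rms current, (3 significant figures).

1.15 A

X_L = ωL = 6.56 Ω
X_C = 1/(ωC) = 2.86 Ω
Parallel: admittances add. Y = 1/R + 1/(jωL) + jωC
Y = (0.0400 + j0.197) S
|Y| = 0.201 S → |Z| = 1/|Y| = 4.98 Ω, ∠Z = −∠Y = -78.5°
I = V/|Z| = 5.7/4.98 = 1.15 A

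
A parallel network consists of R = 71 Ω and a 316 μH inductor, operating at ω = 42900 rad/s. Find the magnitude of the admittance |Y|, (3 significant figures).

X_L = ωL = 13.6 Ω
Parallel: admittances add. Y = 1/R + 1/(jωL)
Y = (0.0141 − j0.0738) S
|Y| = 0.0751 S → |Z| = 1/|Y| = 13.3 Ω, ∠Z = −∠Y = 79.2°

75.1 mS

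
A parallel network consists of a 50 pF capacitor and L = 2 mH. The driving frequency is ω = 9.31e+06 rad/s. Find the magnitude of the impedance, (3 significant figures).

2430 Ω

X_L = ωL = 18600 Ω
X_C = 1/(ωC) = 2150 Ω
Parallel: admittances add. Y = 1/(jωL) + jωC
Y = (0 + j0.000412) S
|Y| = 0.000412 S → |Z| = 1/|Y| = 2430 Ω, ∠Z = −∠Y = -90.0°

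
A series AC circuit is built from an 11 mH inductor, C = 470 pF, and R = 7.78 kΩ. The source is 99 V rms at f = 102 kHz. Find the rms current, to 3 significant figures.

ω = 2πf = 640900 rad/s
X_L = ωL = 7050 Ω
X_C = 1/(ωC) = 3320 Ω
Net reactance X = X_L − X_C = 3730 Ω
Z = 7780 + j3730 Ω
|Z| = √(7780² + 3730²) = 8630 Ω
I = V/|Z| = 99/8630 = 11.5 mA

11.5 mA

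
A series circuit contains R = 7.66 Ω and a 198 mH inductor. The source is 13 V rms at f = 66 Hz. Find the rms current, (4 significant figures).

157.6 mA

ω = 2πf = 414.7 rad/s
X_L = ωL = 82.11 Ω
Z = 7.660 + j82.11 Ω
|Z| = √(7.660² + 82.11²) = 82.47 Ω
I = V/|Z| = 13/82.47 = 157.6 mA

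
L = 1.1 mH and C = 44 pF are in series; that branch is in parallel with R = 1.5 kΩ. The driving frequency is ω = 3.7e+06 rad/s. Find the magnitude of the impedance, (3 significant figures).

X_L = ωL = 4070 Ω
X_C = 1/(ωC) = 6140 Ω
Branch 1: Z₁ = R = 1500 Ω
Branch 2 (series LC): Z₂ = j(X_L − X_C) = −j2070 Ω
Parallel: Z = Z₁Z₂/(Z₁+Z₂), |Z| = 1220 Ω, ∠Z = -35.9°

1220 Ω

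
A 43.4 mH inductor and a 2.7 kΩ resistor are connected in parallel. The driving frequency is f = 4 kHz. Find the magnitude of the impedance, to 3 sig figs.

1010 Ω

ω = 2πf = 25130 rad/s
X_L = ωL = 1090 Ω
Parallel: admittances add. Y = 1/R + 1/(jωL)
Y = (0.000370 − j0.000917) S
|Y| = 0.000989 S → |Z| = 1/|Y| = 1010 Ω, ∠Z = −∠Y = 68.0°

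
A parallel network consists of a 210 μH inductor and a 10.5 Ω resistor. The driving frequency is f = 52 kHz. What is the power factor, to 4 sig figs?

ω = 2πf = 326700 rad/s
X_L = ωL = 68.61 Ω
Parallel: admittances add. Y = 1/R + 1/(jωL)
Y = (0.09524 − j0.01457) S
|Y| = 0.09635 S → |Z| = 1/|Y| = 10.38 Ω, ∠Z = −∠Y = 8.701°
cos φ = cos(8.701°) = 0.9885

0.9885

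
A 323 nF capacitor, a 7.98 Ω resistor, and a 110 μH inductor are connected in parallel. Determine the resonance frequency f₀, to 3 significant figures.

26.7 kHz

ω₀ = 1/√(LC) = 1/√(0.00011 × 3.23e-07) = 167800 rad/s
f₀ = ω₀/(2π) = 26.7 kHz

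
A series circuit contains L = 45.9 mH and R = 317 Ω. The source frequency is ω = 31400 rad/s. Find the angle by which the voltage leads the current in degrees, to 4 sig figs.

77.60°

X_L = ωL = 1441 Ω
Z = 317.0 + j1441 Ω
|Z| = √(317.0² + 1441²) = 1476 Ω
∠Z = arctan(1441/317.0) = 77.60°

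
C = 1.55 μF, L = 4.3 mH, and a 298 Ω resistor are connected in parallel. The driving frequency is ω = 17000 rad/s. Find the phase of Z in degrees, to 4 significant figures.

X_L = ωL = 73.10 Ω
X_C = 1/(ωC) = 37.95 Ω
Parallel: admittances add. Y = 1/R + 1/(jωL) + jωC
Y = (0.003356 + j0.01267) S
|Y| = 0.01311 S → |Z| = 1/|Y| = 76.30 Ω, ∠Z = −∠Y = -75.17°

-75.17°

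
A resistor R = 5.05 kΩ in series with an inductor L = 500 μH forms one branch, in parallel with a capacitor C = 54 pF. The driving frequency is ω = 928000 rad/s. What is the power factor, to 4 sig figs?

X_L = ωL = 464.0 Ω
X_C = 1/(ωC) = 19960 Ω
Branch 1 (R+jX_L): Z₁ = 5050 + j464.0 Ω, |Z₁| = 5071 Ω
Branch 2 (−jX_C): Z₂ = −j19960 Ω
Parallel: Z = Z₁Z₂/(Z₁+Z₂), |Z| = 5026 Ω, ∠Z = -9.276°
cos φ = cos(-9.276°) = 0.9869

0.9869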